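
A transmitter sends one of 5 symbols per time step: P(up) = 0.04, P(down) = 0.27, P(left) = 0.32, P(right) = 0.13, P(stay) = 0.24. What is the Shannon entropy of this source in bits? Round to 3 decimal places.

2.099 bits

H = −Σ pᵢ log₂ pᵢ.
−0.04·log₂(0.04) = 0.1858
−0.27·log₂(0.27) = 0.5100
−0.32·log₂(0.32) = 0.5260
−0.13·log₂(0.13) = 0.3826
−0.24·log₂(0.24) = 0.4941
Sum ≈ 2.0986 → 2.099 bits.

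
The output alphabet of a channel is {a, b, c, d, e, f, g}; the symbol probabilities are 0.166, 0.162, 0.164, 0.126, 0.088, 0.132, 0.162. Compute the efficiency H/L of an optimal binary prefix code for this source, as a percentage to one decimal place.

Entropy H = −Σ p log₂ p ≈ 2.7794 bits.
Huffman merges: 11/125+63/500→107/500; 33/250+81/500→147/500; 81/500+41/250→163/500; 83/500+107/500→19/50; 147/500+163/500→31/50; 19/50+31/50→1. L = 1417/500 ≈ 2.8340.
Efficiency = H/L = 2.7794/2.8340 = 98.1%.

98.1%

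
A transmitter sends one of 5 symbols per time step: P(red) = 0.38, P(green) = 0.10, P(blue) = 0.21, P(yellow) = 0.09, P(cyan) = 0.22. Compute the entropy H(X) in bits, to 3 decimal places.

H = −Σ pᵢ log₂ pᵢ.
−0.38·log₂(0.38) = 0.5305
−0.10·log₂(0.10) = 0.3322
−0.21·log₂(0.21) = 0.4728
−0.09·log₂(0.09) = 0.3127
−0.22·log₂(0.22) = 0.4806
Sum ≈ 2.1287 → 2.129 bits.

2.129 bits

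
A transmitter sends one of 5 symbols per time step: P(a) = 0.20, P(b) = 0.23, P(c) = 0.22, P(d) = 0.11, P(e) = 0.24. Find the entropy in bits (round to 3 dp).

2.277 bits

H = −Σ pᵢ log₂ pᵢ.
−0.20·log₂(0.20) = 0.4644
−0.23·log₂(0.23) = 0.4877
−0.22·log₂(0.22) = 0.4806
−0.11·log₂(0.11) = 0.3503
−0.24·log₂(0.24) = 0.4941
Sum ≈ 2.2770 → 2.277 bits.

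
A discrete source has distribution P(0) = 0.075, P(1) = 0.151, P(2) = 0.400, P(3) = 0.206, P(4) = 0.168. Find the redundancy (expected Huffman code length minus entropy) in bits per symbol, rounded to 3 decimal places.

Entropy H = −Σ p log₂ p ≈ 2.1228 bits.
Huffman merges: 3/40+151/1000→113/500; 21/125+103/500→187/500; 113/500+187/500→3/5; 2/5+3/5→1. L = 11/5 ≈ 2.2000.
L − H = 2.2000 − 2.1228 = 0.077 bits.

0.077 bits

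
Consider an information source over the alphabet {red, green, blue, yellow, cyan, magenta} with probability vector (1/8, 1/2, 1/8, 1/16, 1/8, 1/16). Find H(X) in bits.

Each probability is a power of 1/2, so log₂(1/p) is an integer.
H = Σ p·log₂(1/p) = 1/8·3 + 1/2·1 + 1/8·3 + 1/16·4 + 1/8·3 + 1/16·4 = 2.125 bits.

2.125 bits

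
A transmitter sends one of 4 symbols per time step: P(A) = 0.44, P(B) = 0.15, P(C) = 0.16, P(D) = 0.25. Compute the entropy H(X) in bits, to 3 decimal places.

1.855 bits

H = −Σ pᵢ log₂ pᵢ.
−0.44·log₂(0.44) = 0.5211
−0.15·log₂(0.15) = 0.4105
−0.16·log₂(0.16) = 0.4230
−0.25·log₂(0.25) = 0.5000
Sum ≈ 1.8547 → 1.855 bits.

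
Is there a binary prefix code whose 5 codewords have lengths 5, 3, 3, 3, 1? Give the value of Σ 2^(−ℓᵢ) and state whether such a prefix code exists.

0.90625; yes

With common denominator 2^5 = 32: Σ 2^(−ℓᵢ) = 1/32 + 4/32 + 4/32 + 4/32 + 16/32 = 29/32 = 0.90625.
Kraft's inequality requires Σ ≤ 1; here Σ = 0.90625 ≤ 1, so such a prefix code exists.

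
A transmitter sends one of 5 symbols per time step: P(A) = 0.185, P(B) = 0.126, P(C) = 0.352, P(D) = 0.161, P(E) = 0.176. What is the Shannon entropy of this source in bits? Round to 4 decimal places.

2.2225 bits

H = −Σ pᵢ log₂ pᵢ.
−0.185·log₂(0.185) = 0.4504
−0.126·log₂(0.126) = 0.3766
−0.352·log₂(0.352) = 0.5302
−0.161·log₂(0.161) = 0.4242
−0.176·log₂(0.176) = 0.4411
Sum ≈ 2.2225 → 2.2225 bits.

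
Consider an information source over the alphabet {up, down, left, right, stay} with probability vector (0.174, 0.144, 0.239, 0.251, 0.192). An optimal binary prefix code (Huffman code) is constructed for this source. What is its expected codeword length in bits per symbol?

2.318 bits/symbol

Repeatedly combine the two least-probable nodes; the expected code length is the sum of the merged weights.
merge 18/125 + 87/500 → 159/500
merge 24/125 + 239/1000 → 431/1000
merge 251/1000 + 159/500 → 569/1000
merge 431/1000 + 569/1000 → 1
L = 159/500 + 431/1000 + 569/1000 + 1 = 1159/500 = 2.318 bits/symbol.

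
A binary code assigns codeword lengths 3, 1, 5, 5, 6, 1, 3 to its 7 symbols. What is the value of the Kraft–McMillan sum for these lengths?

1.328125

With common denominator 2^6 = 64: Σ 2^(−ℓᵢ) = 8/64 + 32/64 + 2/64 + 2/64 + 1/64 + 32/64 + 8/64 = 85/64 = 1.328125.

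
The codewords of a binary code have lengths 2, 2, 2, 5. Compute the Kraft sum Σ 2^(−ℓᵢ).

With common denominator 2^5 = 32: Σ 2^(−ℓᵢ) = 8/32 + 8/32 + 8/32 + 1/32 = 25/32 = 0.78125.

0.78125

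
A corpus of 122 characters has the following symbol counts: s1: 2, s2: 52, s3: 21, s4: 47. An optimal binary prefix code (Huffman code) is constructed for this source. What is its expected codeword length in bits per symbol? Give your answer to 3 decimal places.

Probabilities are the counts divided by 122.
Repeatedly combine the two least-probable nodes; the expected code length is the sum of the merged weights.
merge 1/61 + 21/122 → 23/122
merge 23/122 + 47/122 → 35/61
merge 26/61 + 35/61 → 1
L = 23/122 + 35/61 + 1 = 215/122 ≈ 1.762 bits/symbol.

1.762 bits/symbol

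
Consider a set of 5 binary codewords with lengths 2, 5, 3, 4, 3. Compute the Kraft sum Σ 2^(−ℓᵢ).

0.59375

With common denominator 2^5 = 32: Σ 2^(−ℓᵢ) = 8/32 + 1/32 + 4/32 + 2/32 + 4/32 = 19/32 = 0.59375.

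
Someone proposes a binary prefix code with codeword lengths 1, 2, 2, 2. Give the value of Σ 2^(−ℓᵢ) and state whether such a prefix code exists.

With common denominator 2^2 = 4: Σ 2^(−ℓᵢ) = 2/4 + 1/4 + 1/4 + 1/4 = 5/4 = 1.25.
Kraft's inequality requires Σ ≤ 1; here Σ = 1.25 > 1, so no such prefix code exists.

1.25; no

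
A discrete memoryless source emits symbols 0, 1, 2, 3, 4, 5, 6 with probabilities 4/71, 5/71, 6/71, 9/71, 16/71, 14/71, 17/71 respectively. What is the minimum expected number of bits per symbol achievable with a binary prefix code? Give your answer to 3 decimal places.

Repeatedly combine the two least-probable nodes; the expected code length is the sum of the merged weights.
merge 4/71 + 5/71 → 9/71
merge 6/71 + 9/71 → 15/71
merge 9/71 + 14/71 → 23/71
merge 15/71 + 16/71 → 31/71
merge 17/71 + 23/71 → 40/71
merge 31/71 + 40/71 → 1
L = 9/71 + 15/71 + 23/71 + 31/71 + 40/71 + 1 = 189/71 ≈ 2.662 bits/symbol.

2.662 bits/symbol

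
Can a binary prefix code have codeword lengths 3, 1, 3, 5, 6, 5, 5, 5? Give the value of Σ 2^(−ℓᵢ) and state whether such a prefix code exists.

With common denominator 2^6 = 64: Σ 2^(−ℓᵢ) = 8/64 + 32/64 + 8/64 + 2/64 + 1/64 + 2/64 + 2/64 + 2/64 = 57/64 = 0.890625.
Kraft's inequality requires Σ ≤ 1; here Σ = 0.890625 ≤ 1, so such a prefix code exists.

0.890625; yes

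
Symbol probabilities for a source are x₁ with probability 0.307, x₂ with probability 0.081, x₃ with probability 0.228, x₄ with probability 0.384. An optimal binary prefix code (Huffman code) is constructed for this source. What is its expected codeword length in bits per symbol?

1.925 bits/symbol

Repeatedly combine the two least-probable nodes; the expected code length is the sum of the merged weights.
merge 81/1000 + 57/250 → 309/1000
merge 307/1000 + 309/1000 → 77/125
merge 48/125 + 77/125 → 1
L = 309/1000 + 77/125 + 1 = 77/40 = 1.925 bits/symbol.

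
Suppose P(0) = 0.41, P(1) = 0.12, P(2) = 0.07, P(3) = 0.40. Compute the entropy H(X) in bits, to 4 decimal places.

H = −Σ pᵢ log₂ pᵢ.
−0.41·log₂(0.41) = 0.5274
−0.12·log₂(0.12) = 0.3671
−0.07·log₂(0.07) = 0.2686
−0.40·log₂(0.40) = 0.5288
Sum ≈ 1.6918 → 1.6918 bits.

1.6918 bits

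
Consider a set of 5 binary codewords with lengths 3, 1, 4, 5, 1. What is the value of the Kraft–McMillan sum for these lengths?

1.21875

With common denominator 2^5 = 32: Σ 2^(−ℓᵢ) = 4/32 + 16/32 + 2/32 + 1/32 + 16/32 = 39/32 = 1.21875.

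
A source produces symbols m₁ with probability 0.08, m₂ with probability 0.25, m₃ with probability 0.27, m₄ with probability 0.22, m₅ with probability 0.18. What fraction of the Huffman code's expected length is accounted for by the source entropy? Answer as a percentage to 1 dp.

Entropy H = −Σ p log₂ p ≈ 2.2274 bits.
Huffman merges: 2/25+9/50→13/50; 11/50+1/4→47/100; 13/50+27/100→53/100; 47/100+53/100→1. L = 113/50 ≈ 2.2600.
Efficiency = H/L = 2.2274/2.2600 = 98.6%.

98.6%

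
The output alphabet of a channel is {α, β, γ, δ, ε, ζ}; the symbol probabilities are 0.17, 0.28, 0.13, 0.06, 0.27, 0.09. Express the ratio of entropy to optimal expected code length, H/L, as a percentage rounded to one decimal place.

98.7%

Entropy H = −Σ p log₂ p ≈ 2.3977 bits.
Huffman merges: 3/50+9/100→3/20; 13/100+3/20→7/25; 17/100+27/100→11/25; 7/25+7/25→14/25; 11/25+14/25→1. L = 243/100 ≈ 2.4300.
Efficiency = H/L = 2.3977/2.4300 = 98.7%.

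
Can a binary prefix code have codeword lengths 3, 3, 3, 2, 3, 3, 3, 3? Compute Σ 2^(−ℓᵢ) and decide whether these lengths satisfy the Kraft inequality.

With common denominator 2^3 = 8: Σ 2^(−ℓᵢ) = 1/8 + 1/8 + 1/8 + 2/8 + 1/8 + 1/8 + 1/8 + 1/8 = 9/8 = 1.125.
Kraft's inequality requires Σ ≤ 1; here Σ = 1.125 > 1, so no such prefix code exists.

1.125; no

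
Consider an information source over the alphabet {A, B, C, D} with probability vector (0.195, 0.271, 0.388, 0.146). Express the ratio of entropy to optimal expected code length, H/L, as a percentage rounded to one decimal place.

97.6%

Entropy H = −Σ p log₂ p ≈ 1.9056 bits.
Huffman merges: 73/500+39/200→341/1000; 271/1000+341/1000→153/250; 97/250+153/250→1. L = 1953/1000 ≈ 1.9530.
Efficiency = H/L = 1.9056/1.9530 = 97.6%.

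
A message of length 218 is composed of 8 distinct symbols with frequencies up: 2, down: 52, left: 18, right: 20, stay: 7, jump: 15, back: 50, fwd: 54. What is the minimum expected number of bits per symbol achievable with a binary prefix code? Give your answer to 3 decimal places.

2.610 bits/symbol

Probabilities are the counts divided by 218.
Repeatedly combine the two least-probable nodes; the expected code length is the sum of the merged weights.
merge 1/109 + 7/218 → 9/218
merge 9/218 + 15/218 → 12/109
merge 9/109 + 10/109 → 19/109
merge 12/109 + 19/109 → 31/109
merge 25/109 + 26/109 → 51/109
merge 27/109 + 31/109 → 58/109
merge 51/109 + 58/109 → 1
L = 9/218 + 12/109 + 19/109 + 31/109 + 51/109 + 58/109 + 1 = 569/218 ≈ 2.610 bits/symbol.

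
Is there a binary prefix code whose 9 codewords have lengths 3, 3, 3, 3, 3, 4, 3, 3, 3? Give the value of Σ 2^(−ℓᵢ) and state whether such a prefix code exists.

With common denominator 2^4 = 16: Σ 2^(−ℓᵢ) = 2/16 + 2/16 + 2/16 + 2/16 + 2/16 + 1/16 + 2/16 + 2/16 + 2/16 = 17/16 = 1.0625.
Kraft's inequality requires Σ ≤ 1; here Σ = 1.0625 > 1, so no such prefix code exists.

1.0625; no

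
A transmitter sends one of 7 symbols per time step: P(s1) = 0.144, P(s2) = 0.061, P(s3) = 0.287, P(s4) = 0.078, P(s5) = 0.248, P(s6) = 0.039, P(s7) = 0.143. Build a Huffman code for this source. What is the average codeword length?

Repeatedly combine the two least-probable nodes; the expected code length is the sum of the merged weights.
merge 39/1000 + 61/1000 → 1/10
merge 39/500 + 1/10 → 89/500
merge 143/1000 + 18/125 → 287/1000
merge 89/500 + 31/125 → 213/500
merge 287/1000 + 287/1000 → 287/500
merge 213/500 + 287/500 → 1
L = 1/10 + 89/500 + 287/1000 + 213/500 + 287/500 + 1 = 513/200 = 2.565 bits/symbol.

2.565 bits/symbol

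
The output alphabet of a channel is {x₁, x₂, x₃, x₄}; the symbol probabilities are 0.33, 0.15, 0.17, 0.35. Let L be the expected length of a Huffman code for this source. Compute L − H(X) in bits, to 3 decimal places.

Entropy H = −Σ p log₂ p ≈ 1.9031 bits.
Huffman merges: 3/20+17/100→8/25; 8/25+33/100→13/20; 7/20+13/20→1. L = 197/100 ≈ 1.9700.
L − H = 1.9700 − 1.9031 = 0.067 bits.

0.067 bits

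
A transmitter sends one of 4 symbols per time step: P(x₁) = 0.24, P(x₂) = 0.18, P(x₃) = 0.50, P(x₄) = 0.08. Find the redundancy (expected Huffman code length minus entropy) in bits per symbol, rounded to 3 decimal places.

Entropy H = −Σ p log₂ p ≈ 1.7310 bits.
Huffman merges: 2/25+9/50→13/50; 6/25+13/50→1/2; 1/2+1/2→1. L = 44/25 ≈ 1.7600.
L − H = 1.7600 − 1.7310 = 0.029 bits.

0.029 bits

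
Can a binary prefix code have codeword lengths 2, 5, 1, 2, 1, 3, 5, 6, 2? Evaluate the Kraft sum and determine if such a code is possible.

1.953125; no

With common denominator 2^6 = 64: Σ 2^(−ℓᵢ) = 16/64 + 2/64 + 32/64 + 16/64 + 32/64 + 8/64 + 2/64 + 1/64 + 16/64 = 125/64 = 1.953125.
Kraft's inequality requires Σ ≤ 1; here Σ = 1.953125 > 1, so no such prefix code exists.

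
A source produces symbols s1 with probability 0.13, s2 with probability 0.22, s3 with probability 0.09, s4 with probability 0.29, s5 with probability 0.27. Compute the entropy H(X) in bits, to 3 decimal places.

2.204 bits

H = −Σ pᵢ log₂ pᵢ.
−0.13·log₂(0.13) = 0.3826
−0.22·log₂(0.22) = 0.4806
−0.09·log₂(0.09) = 0.3127
−0.29·log₂(0.29) = 0.5179
−0.27·log₂(0.27) = 0.5100
Sum ≈ 2.2038 → 2.204 bits.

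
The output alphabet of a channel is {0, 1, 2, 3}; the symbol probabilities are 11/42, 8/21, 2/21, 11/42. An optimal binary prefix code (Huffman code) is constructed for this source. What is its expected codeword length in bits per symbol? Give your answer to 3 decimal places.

1.976 bits/symbol

Repeatedly combine the two least-probable nodes; the expected code length is the sum of the merged weights.
merge 2/21 + 11/42 → 5/14
merge 11/42 + 5/14 → 13/21
merge 8/21 + 13/21 → 1
L = 5/14 + 13/21 + 1 = 83/42 ≈ 1.976 bits/symbol.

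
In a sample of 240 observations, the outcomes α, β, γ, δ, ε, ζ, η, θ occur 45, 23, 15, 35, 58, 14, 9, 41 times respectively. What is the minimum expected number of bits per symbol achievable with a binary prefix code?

Probabilities are the counts divided by 240.
Repeatedly combine the two least-probable nodes; the expected code length is the sum of the merged weights.
merge 3/80 + 7/120 → 23/240
merge 1/16 + 23/240 → 19/120
merge 23/240 + 7/48 → 29/120
merge 19/120 + 41/240 → 79/240
merge 3/16 + 29/120 → 103/240
merge 29/120 + 79/240 → 137/240
merge 103/240 + 137/240 → 1
L = 23/240 + 19/120 + 29/120 + 79/240 + 103/240 + 137/240 + 1 = 113/40 = 2.825 bits/symbol.

2.825 bits/symbol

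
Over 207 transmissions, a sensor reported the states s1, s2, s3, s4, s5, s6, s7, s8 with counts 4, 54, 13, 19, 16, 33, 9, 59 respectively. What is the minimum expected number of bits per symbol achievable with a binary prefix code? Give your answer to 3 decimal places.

2.643 bits/symbol

Probabilities are the counts divided by 207.
Repeatedly combine the two least-probable nodes; the expected code length is the sum of the merged weights.
merge 4/207 + 1/23 → 13/207
merge 13/207 + 13/207 → 26/207
merge 16/207 + 19/207 → 35/207
merge 26/207 + 11/69 → 59/207
merge 35/207 + 6/23 → 89/207
merge 59/207 + 59/207 → 118/207
merge 89/207 + 118/207 → 1
L = 13/207 + 26/207 + 35/207 + 59/207 + 89/207 + 118/207 + 1 = 547/207 ≈ 2.643 bits/symbol.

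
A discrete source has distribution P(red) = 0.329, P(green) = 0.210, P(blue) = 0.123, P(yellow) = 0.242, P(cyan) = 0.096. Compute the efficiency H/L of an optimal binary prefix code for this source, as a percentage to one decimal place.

Entropy H = −Σ p log₂ p ≈ 2.1923 bits.
Huffman merges: 12/125+123/1000→219/1000; 21/100+219/1000→429/1000; 121/500+329/1000→571/1000; 429/1000+571/1000→1. L = 2219/1000 ≈ 2.2190.
Efficiency = H/L = 2.1923/2.2190 = 98.8%.

98.8%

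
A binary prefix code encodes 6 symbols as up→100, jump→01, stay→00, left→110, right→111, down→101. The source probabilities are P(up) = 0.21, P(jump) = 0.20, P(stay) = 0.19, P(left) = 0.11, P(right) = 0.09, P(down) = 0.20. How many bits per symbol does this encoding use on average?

2.61 bits/symbol

L̄ = Σ pᵢ·ℓᵢ = 0.21·3 + 0.20·2 + 0.19·2 + 0.11·3 + 0.09·3 + 0.20·3 = 2.61 bits/symbol.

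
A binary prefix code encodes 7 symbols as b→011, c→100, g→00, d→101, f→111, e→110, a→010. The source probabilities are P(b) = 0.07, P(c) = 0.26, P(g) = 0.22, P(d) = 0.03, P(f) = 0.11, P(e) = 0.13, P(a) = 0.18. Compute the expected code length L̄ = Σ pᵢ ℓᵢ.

2.78 bits/symbol

L̄ = Σ pᵢ·ℓᵢ = 0.07·3 + 0.26·3 + 0.22·2 + 0.03·3 + 0.11·3 + 0.13·3 + 0.18·3 = 2.78 bits/symbol.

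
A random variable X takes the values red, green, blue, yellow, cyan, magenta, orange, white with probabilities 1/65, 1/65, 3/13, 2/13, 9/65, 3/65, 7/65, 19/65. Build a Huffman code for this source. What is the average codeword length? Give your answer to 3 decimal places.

Repeatedly combine the two least-probable nodes; the expected code length is the sum of the merged weights.
merge 1/65 + 1/65 → 2/65
merge 2/65 + 3/65 → 1/13
merge 1/13 + 7/65 → 12/65
merge 9/65 + 2/13 → 19/65
merge 12/65 + 3/13 → 27/65
merge 19/65 + 19/65 → 38/65
merge 27/65 + 38/65 → 1
L = 2/65 + 1/13 + 12/65 + 19/65 + 27/65 + 38/65 + 1 = 168/65 ≈ 2.585 bits/symbol.

2.585 bits/symbol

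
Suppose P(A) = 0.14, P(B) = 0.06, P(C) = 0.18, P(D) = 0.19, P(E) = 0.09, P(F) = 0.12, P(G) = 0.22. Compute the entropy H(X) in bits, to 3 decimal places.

2.701 bits

H = −Σ pᵢ log₂ pᵢ.
−0.14·log₂(0.14) = 0.3971
−0.06·log₂(0.06) = 0.2435
−0.18·log₂(0.18) = 0.4453
−0.19·log₂(0.19) = 0.4552
−0.09·log₂(0.09) = 0.3127
−0.12·log₂(0.12) = 0.3671
−0.22·log₂(0.22) = 0.4806
Sum ≈ 2.7015 → 2.701 bits.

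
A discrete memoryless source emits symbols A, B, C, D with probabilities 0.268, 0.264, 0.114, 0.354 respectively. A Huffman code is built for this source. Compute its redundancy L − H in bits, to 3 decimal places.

0.096 bits

Entropy H = −Σ p log₂ p ≈ 1.9039 bits.
Huffman merges: 57/500+33/125→189/500; 67/250+177/500→311/500; 189/500+311/500→1. L = 2 ≈ 2.0000.
L − H = 2.0000 − 1.9039 = 0.096 bits.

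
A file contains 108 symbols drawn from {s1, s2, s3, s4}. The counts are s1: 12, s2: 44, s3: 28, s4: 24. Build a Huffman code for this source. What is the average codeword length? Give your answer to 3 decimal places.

Probabilities are the counts divided by 108.
Repeatedly combine the two least-probable nodes; the expected code length is the sum of the merged weights.
merge 1/9 + 2/9 → 1/3
merge 7/27 + 1/3 → 16/27
merge 11/27 + 16/27 → 1
L = 1/3 + 16/27 + 1 = 52/27 ≈ 1.926 bits/symbol.

1.926 bits/symbol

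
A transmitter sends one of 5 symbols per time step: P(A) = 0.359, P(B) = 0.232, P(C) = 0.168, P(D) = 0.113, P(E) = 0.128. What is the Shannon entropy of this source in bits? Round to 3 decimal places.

2.187 bits

H = −Σ pᵢ log₂ pᵢ.
−0.359·log₂(0.359) = 0.5306
−0.232·log₂(0.232) = 0.4890
−0.168·log₂(0.168) = 0.4323
−0.113·log₂(0.113) = 0.3555
−0.128·log₂(0.128) = 0.3796
Sum ≈ 2.1870 → 2.187 bits.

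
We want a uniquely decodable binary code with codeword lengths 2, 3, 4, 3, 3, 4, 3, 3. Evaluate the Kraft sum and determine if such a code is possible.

1; yes

With common denominator 2^4 = 16: Σ 2^(−ℓᵢ) = 4/16 + 2/16 + 1/16 + 2/16 + 2/16 + 1/16 + 2/16 + 2/16 = 16/16 = 1.
Kraft's inequality requires Σ ≤ 1; here Σ = 1 ≤ 1, so such a prefix code exists.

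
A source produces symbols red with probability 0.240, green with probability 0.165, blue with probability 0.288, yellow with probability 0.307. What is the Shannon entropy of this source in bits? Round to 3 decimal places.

H = −Σ pᵢ log₂ pᵢ.
−0.240·log₂(0.240) = 0.4941
−0.165·log₂(0.165) = 0.4289
−0.288·log₂(0.288) = 0.5172
−0.307·log₂(0.307) = 0.5230
Sum ≈ 1.9633 → 1.963 bits.

1.963 bits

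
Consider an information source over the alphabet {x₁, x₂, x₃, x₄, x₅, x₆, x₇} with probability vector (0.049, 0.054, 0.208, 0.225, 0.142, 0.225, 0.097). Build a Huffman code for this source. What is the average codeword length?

Repeatedly combine the two least-probable nodes; the expected code length is the sum of the merged weights.
merge 49/1000 + 27/500 → 103/1000
merge 97/1000 + 103/1000 → 1/5
merge 71/500 + 1/5 → 171/500
merge 26/125 + 9/40 → 433/1000
merge 9/40 + 171/500 → 567/1000
merge 433/1000 + 567/1000 → 1
L = 103/1000 + 1/5 + 171/500 + 433/1000 + 567/1000 + 1 = 529/200 = 2.645 bits/symbol.

2.645 bits/symbol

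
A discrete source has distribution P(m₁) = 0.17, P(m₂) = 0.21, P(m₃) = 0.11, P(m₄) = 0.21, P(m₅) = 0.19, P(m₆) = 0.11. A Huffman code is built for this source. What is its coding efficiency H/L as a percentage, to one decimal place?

98.3%

Entropy H = −Σ p log₂ p ≈ 2.5360 bits.
Huffman merges: 11/100+11/100→11/50; 17/100+19/100→9/25; 21/100+21/100→21/50; 11/50+9/25→29/50; 21/50+29/50→1. L = 129/50 ≈ 2.5800.
Efficiency = H/L = 2.5360/2.5800 = 98.3%.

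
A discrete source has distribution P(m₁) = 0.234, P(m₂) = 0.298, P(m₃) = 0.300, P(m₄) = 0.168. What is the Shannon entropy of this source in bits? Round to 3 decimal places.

H = −Σ pᵢ log₂ pᵢ.
−0.234·log₂(0.234) = 0.4903
−0.298·log₂(0.298) = 0.5205
−0.300·log₂(0.300) = 0.5211
−0.168·log₂(0.168) = 0.4323
Sum ≈ 1.9643 → 1.964 bits.

1.964 bits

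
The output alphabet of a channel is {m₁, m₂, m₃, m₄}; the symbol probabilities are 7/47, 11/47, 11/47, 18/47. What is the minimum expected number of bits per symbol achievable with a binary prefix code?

Repeatedly combine the two least-probable nodes; the expected code length is the sum of the merged weights.
merge 7/47 + 11/47 → 18/47
merge 11/47 + 18/47 → 29/47
merge 18/47 + 29/47 → 1
L = 18/47 + 29/47 + 1 = 2 bits/symbol.

2 bits/symbol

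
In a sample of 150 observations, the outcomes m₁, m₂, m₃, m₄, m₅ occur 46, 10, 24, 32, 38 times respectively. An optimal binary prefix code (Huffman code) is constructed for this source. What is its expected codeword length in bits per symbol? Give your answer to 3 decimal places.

Probabilities are the counts divided by 150.
Repeatedly combine the two least-probable nodes; the expected code length is the sum of the merged weights.
merge 1/15 + 4/25 → 17/75
merge 16/75 + 17/75 → 11/25
merge 19/75 + 23/75 → 14/25
merge 11/25 + 14/25 → 1
L = 17/75 + 11/25 + 14/25 + 1 = 167/75 ≈ 2.227 bits/symbol.

2.227 bits/symbol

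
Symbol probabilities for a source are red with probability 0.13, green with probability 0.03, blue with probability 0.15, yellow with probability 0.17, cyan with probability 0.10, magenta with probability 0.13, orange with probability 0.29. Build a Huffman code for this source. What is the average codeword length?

2.67 bits/symbol

Repeatedly combine the two least-probable nodes; the expected code length is the sum of the merged weights.
merge 3/100 + 1/10 → 13/100
merge 13/100 + 13/100 → 13/50
merge 13/100 + 3/20 → 7/25
merge 17/100 + 13/50 → 43/100
merge 7/25 + 29/100 → 57/100
merge 43/100 + 57/100 → 1
L = 13/100 + 13/50 + 7/25 + 43/100 + 57/100 + 1 = 267/100 = 2.67 bits/symbol.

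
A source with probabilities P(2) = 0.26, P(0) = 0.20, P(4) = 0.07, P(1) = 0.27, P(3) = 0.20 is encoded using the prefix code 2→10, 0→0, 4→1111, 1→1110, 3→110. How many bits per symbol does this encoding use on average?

2.68 bits/symbol

L̄ = Σ pᵢ·ℓᵢ = 0.26·2 + 0.20·1 + 0.07·4 + 0.27·4 + 0.20·3 = 2.68 bits/symbol.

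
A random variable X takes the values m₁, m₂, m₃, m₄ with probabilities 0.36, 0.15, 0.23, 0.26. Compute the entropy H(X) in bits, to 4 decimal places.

H = −Σ pᵢ log₂ pᵢ.
−0.36·log₂(0.36) = 0.5306
−0.15·log₂(0.15) = 0.4105
−0.23·log₂(0.23) = 0.4877
−0.26·log₂(0.26) = 0.5053
Sum ≈ 1.9341 → 1.9341 bits.

1.9341 bits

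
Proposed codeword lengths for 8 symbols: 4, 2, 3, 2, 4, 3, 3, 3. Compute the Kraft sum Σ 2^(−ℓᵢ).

1.125

With common denominator 2^4 = 16: Σ 2^(−ℓᵢ) = 1/16 + 4/16 + 2/16 + 4/16 + 1/16 + 2/16 + 2/16 + 2/16 = 18/16 = 1.125.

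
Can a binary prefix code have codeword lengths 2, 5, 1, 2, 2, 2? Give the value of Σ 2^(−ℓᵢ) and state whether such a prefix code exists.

With common denominator 2^5 = 32: Σ 2^(−ℓᵢ) = 8/32 + 1/32 + 16/32 + 8/32 + 8/32 + 8/32 = 49/32 = 1.53125.
Kraft's inequality requires Σ ≤ 1; here Σ = 1.53125 > 1, so no such prefix code exists.

1.53125; no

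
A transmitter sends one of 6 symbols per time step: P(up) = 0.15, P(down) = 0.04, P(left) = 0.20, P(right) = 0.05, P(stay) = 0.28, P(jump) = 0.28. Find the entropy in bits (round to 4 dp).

2.3052 bits

H = −Σ pᵢ log₂ pᵢ.
−0.15·log₂(0.15) = 0.4105
−0.04·log₂(0.04) = 0.1858
−0.20·log₂(0.20) = 0.4644
−0.05·log₂(0.05) = 0.2161
−0.28·log₂(0.28) = 0.5142
−0.28·log₂(0.28) = 0.5142
Sum ≈ 2.3052 → 2.3052 bits.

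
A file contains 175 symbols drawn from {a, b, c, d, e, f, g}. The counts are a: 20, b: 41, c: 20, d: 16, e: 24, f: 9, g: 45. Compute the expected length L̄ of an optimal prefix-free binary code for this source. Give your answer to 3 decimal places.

2.651 bits/symbol

Probabilities are the counts divided by 175.
Repeatedly combine the two least-probable nodes; the expected code length is the sum of the merged weights.
merge 9/175 + 16/175 → 1/7
merge 4/35 + 4/35 → 8/35
merge 24/175 + 1/7 → 7/25
merge 8/35 + 41/175 → 81/175
merge 9/35 + 7/25 → 94/175
merge 81/175 + 94/175 → 1
L = 1/7 + 8/35 + 7/25 + 81/175 + 94/175 + 1 = 464/175 ≈ 2.651 bits/symbol.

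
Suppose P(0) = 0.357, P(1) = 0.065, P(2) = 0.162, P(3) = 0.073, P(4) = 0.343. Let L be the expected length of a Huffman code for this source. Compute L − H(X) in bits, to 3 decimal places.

0.064 bits

Entropy H = −Σ p log₂ p ≈ 2.0174 bits.
Huffman merges: 13/200+73/1000→69/500; 69/500+81/500→3/10; 3/10+343/1000→643/1000; 357/1000+643/1000→1. L = 2081/1000 ≈ 2.0810.
L − H = 2.0810 − 2.0174 = 0.064 bits.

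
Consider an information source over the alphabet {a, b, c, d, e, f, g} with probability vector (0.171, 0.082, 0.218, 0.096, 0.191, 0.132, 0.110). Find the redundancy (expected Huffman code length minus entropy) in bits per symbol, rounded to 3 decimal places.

Entropy H = −Σ p log₂ p ≈ 2.7273 bits.
Huffman merges: 41/500+12/125→89/500; 11/100+33/250→121/500; 171/1000+89/500→349/1000; 191/1000+109/500→409/1000; 121/500+349/1000→591/1000; 409/1000+591/1000→1. L = 2769/1000 ≈ 2.7690.
L − H = 2.7690 − 2.7273 = 0.042 bits.

0.042 bits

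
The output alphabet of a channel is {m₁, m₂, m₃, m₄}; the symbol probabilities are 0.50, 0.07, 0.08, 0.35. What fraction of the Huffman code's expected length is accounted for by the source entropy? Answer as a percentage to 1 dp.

96.4%

Entropy H = −Σ p log₂ p ≈ 1.5902 bits.
Huffman merges: 7/100+2/25→3/20; 3/20+7/20→1/2; 1/2+1/2→1. L = 33/20 ≈ 1.6500.
Efficiency = H/L = 1.5902/1.6500 = 96.4%.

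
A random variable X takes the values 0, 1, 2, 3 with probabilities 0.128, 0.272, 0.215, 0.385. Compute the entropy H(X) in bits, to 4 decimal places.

H = −Σ pᵢ log₂ pᵢ.
−0.128·log₂(0.128) = 0.3796
−0.272·log₂(0.272) = 0.5109
−0.215·log₂(0.215) = 0.4768
−0.385·log₂(0.385) = 0.5302
Sum ≈ 1.8975 → 1.8975 bits.

1.8975 bits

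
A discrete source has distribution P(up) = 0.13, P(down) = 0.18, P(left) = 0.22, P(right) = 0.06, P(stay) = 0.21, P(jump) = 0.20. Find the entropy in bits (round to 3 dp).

H = −Σ pᵢ log₂ pᵢ.
−0.13·log₂(0.13) = 0.3826
−0.18·log₂(0.18) = 0.4453
−0.22·log₂(0.22) = 0.4806
−0.06·log₂(0.06) = 0.2435
−0.21·log₂(0.21) = 0.4728
−0.20·log₂(0.20) = 0.4644
Sum ≈ 2.4893 → 2.489 bits.

2.489 bits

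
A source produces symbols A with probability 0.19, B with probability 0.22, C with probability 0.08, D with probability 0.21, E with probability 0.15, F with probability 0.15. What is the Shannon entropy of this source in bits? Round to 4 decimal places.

H = −Σ pᵢ log₂ pᵢ.
−0.19·log₂(0.19) = 0.4552
−0.22·log₂(0.22) = 0.4806
−0.08·log₂(0.08) = 0.2915
−0.21·log₂(0.21) = 0.4728
−0.15·log₂(0.15) = 0.4105
−0.15·log₂(0.15) = 0.4105
Sum ≈ 2.5212 → 2.5212 bits.

2.5212 bits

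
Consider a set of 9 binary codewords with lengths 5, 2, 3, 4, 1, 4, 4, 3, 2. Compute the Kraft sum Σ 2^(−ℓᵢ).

1.46875

With common denominator 2^5 = 32: Σ 2^(−ℓᵢ) = 1/32 + 8/32 + 4/32 + 2/32 + 16/32 + 2/32 + 2/32 + 4/32 + 8/32 = 47/32 = 1.46875.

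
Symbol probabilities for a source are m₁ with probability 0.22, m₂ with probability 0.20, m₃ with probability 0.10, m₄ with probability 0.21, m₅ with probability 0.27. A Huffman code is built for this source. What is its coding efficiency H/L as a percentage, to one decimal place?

Entropy H = −Σ p log₂ p ≈ 2.2600 bits.
Huffman merges: 1/10+1/5→3/10; 21/100+11/50→43/100; 27/100+3/10→57/100; 43/100+57/100→1. L = 23/10 ≈ 2.3000.
Efficiency = H/L = 2.2600/2.3000 = 98.3%.

98.3%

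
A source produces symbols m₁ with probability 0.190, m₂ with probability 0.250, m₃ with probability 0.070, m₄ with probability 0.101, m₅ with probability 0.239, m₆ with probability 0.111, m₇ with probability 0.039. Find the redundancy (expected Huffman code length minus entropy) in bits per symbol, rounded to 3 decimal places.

0.034 bits

Entropy H = −Σ p log₂ p ≈ 2.5859 bits.
Huffman merges: 39/1000+7/100→109/1000; 101/1000+109/1000→21/100; 111/1000+19/100→301/1000; 21/100+239/1000→449/1000; 1/4+301/1000→551/1000; 449/1000+551/1000→1. L = 131/50 ≈ 2.6200.
L − H = 2.6200 − 2.5859 = 0.034 bits.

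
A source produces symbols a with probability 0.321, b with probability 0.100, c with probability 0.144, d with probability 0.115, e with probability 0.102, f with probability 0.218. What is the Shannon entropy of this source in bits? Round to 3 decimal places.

2.435 bits

H = −Σ pᵢ log₂ pᵢ.
−0.321·log₂(0.321) = 0.5262
−0.100·log₂(0.100) = 0.3322
−0.144·log₂(0.144) = 0.4026
−0.115·log₂(0.115) = 0.3588
−0.102·log₂(0.102) = 0.3359
−0.218·log₂(0.218) = 0.4791
Sum ≈ 2.4349 → 2.435 bits.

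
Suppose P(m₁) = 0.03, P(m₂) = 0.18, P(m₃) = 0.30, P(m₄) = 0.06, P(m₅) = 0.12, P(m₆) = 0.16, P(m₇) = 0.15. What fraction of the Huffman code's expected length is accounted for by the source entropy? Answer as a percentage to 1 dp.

98.2%

Entropy H = −Σ p log₂ p ≈ 2.5623 bits.
Huffman merges: 3/100+3/50→9/100; 9/100+3/25→21/100; 3/20+4/25→31/100; 9/50+21/100→39/100; 3/10+31/100→61/100; 39/100+61/100→1. L = 261/100 ≈ 2.6100.
Efficiency = H/L = 2.5623/2.6100 = 98.2%.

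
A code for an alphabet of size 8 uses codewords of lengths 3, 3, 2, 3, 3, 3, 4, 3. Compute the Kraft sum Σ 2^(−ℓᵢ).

1.0625

With common denominator 2^4 = 16: Σ 2^(−ℓᵢ) = 2/16 + 2/16 + 4/16 + 2/16 + 2/16 + 2/16 + 1/16 + 2/16 = 17/16 = 1.0625.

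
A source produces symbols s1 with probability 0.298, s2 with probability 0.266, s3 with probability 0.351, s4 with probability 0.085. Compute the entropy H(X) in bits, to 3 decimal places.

H = −Σ pᵢ log₂ pᵢ.
−0.298·log₂(0.298) = 0.5205
−0.266·log₂(0.266) = 0.5082
−0.351·log₂(0.351) = 0.5302
−0.085·log₂(0.085) = 0.3023
Sum ≈ 1.8611 → 1.861 bits.

1.861 bits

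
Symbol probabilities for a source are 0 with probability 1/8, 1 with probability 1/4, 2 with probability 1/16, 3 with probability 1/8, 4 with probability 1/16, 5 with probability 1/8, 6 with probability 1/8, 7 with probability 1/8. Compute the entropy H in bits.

Each probability is a power of 1/2, so log₂(1/p) is an integer.
H = Σ p·log₂(1/p) = 1/8·3 + 1/4·2 + 1/16·4 + 1/8·3 + 1/16·4 + 1/8·3 + 1/8·3 + 1/8·3 = 2.875 bits.

2.875 bits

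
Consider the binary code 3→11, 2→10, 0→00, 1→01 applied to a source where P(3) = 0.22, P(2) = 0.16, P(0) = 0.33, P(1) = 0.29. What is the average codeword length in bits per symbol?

2 bits/symbol

L̄ = Σ pᵢ·ℓᵢ = 0.22·2 + 0.16·2 + 0.33·2 + 0.29·2 = 2 bits/symbol.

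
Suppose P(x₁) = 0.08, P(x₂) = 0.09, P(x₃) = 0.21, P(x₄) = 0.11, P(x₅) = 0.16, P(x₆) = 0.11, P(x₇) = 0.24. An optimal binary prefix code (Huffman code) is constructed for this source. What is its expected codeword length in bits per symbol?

Repeatedly combine the two least-probable nodes; the expected code length is the sum of the merged weights.
merge 2/25 + 9/100 → 17/100
merge 11/100 + 11/100 → 11/50
merge 4/25 + 17/100 → 33/100
merge 21/100 + 11/50 → 43/100
merge 6/25 + 33/100 → 57/100
merge 43/100 + 57/100 → 1
L = 17/100 + 11/50 + 33/100 + 43/100 + 57/100 + 1 = 68/25 = 2.72 bits/symbol.

2.72 bits/symbol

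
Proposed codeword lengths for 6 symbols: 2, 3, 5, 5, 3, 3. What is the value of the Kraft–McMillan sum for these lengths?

0.6875

With common denominator 2^5 = 32: Σ 2^(−ℓᵢ) = 8/32 + 4/32 + 1/32 + 1/32 + 4/32 + 4/32 = 22/32 = 0.6875.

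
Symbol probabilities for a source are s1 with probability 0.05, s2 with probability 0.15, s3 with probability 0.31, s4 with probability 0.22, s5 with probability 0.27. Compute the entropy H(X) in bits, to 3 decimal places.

H = −Σ pᵢ log₂ pᵢ.
−0.05·log₂(0.05) = 0.2161
−0.15·log₂(0.15) = 0.4105
−0.31·log₂(0.31) = 0.5238
−0.22·log₂(0.22) = 0.4806
−0.27·log₂(0.27) = 0.5100
Sum ≈ 2.1410 → 2.141 bits.

2.141 bits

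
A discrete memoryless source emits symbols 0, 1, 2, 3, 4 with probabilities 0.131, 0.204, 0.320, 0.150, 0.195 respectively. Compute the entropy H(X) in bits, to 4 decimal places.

2.2485 bits

H = −Σ pᵢ log₂ pᵢ.
−0.131·log₂(0.131) = 0.3841
−0.204·log₂(0.204) = 0.4678
−0.320·log₂(0.320) = 0.5260
−0.150·log₂(0.150) = 0.4105
−0.195·log₂(0.195) = 0.4599
Sum ≈ 2.2485 → 2.2485 bits.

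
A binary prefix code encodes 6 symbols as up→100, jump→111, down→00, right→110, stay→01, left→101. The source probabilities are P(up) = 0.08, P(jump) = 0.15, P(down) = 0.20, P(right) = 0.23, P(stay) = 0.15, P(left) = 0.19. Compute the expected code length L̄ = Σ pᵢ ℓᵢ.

L̄ = Σ pᵢ·ℓᵢ = 0.08·3 + 0.15·3 + 0.20·2 + 0.23·3 + 0.15·2 + 0.19·3 = 2.65 bits/symbol.

2.65 bits/symbol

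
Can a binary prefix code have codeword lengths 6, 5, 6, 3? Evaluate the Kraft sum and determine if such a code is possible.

0.1875; yes

With common denominator 2^6 = 64: Σ 2^(−ℓᵢ) = 1/64 + 2/64 + 1/64 + 8/64 = 12/64 = 0.1875.
Kraft's inequality requires Σ ≤ 1; here Σ = 0.1875 ≤ 1, so such a prefix code exists.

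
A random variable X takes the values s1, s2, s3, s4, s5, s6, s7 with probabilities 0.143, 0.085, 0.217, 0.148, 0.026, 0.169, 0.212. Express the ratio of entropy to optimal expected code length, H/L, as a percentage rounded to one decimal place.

98.2%

Entropy H = −Σ p log₂ p ≈ 2.6346 bits.
Huffman merges: 13/500+17/200→111/1000; 111/1000+143/1000→127/500; 37/250+169/1000→317/1000; 53/250+217/1000→429/1000; 127/500+317/1000→571/1000; 429/1000+571/1000→1. L = 1341/500 ≈ 2.6820.
Efficiency = H/L = 2.6346/2.6820 = 98.2%.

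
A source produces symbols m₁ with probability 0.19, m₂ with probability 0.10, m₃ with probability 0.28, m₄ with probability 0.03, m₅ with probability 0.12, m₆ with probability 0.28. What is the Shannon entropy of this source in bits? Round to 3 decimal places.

H = −Σ pᵢ log₂ pᵢ.
−0.19·log₂(0.19) = 0.4552
−0.10·log₂(0.10) = 0.3322
−0.28·log₂(0.28) = 0.5142
−0.03·log₂(0.03) = 0.1518
−0.12·log₂(0.12) = 0.3671
−0.28·log₂(0.28) = 0.5142
Sum ≈ 2.3347 → 2.335 bits.

2.335 bits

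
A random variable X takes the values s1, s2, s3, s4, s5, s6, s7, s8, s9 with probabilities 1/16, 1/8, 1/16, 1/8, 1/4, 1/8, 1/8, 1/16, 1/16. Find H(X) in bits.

3 bits

Each probability is a power of 1/2, so log₂(1/p) is an integer.
H = Σ p·log₂(1/p) = 1/16·4 + 1/8·3 + 1/16·4 + 1/8·3 + 1/4·2 + 1/8·3 + 1/8·3 + 1/16·4 + 1/16·4 = 3 bits.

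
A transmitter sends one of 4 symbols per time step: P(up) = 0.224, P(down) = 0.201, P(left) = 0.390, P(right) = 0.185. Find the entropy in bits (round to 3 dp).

1.929 bits

H = −Σ pᵢ log₂ pᵢ.
−0.224·log₂(0.224) = 0.4835
−0.201·log₂(0.201) = 0.4653
−0.390·log₂(0.390) = 0.5298
−0.185·log₂(0.185) = 0.4504
Sum ≈ 1.9289 → 1.929 bits.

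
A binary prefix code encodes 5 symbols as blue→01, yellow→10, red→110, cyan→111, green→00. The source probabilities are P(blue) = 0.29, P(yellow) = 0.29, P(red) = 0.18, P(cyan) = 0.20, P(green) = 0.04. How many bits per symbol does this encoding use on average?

2.38 bits/symbol

L̄ = Σ pᵢ·ℓᵢ = 0.29·2 + 0.29·2 + 0.18·3 + 0.20·3 + 0.04·2 = 2.38 bits/symbol.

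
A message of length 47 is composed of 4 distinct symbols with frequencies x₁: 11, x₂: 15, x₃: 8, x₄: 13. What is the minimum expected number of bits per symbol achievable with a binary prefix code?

2 bits/symbol

Probabilities are the counts divided by 47.
Repeatedly combine the two least-probable nodes; the expected code length is the sum of the merged weights.
merge 8/47 + 11/47 → 19/47
merge 13/47 + 15/47 → 28/47
merge 19/47 + 28/47 → 1
L = 19/47 + 28/47 + 1 = 2 bits/symbol.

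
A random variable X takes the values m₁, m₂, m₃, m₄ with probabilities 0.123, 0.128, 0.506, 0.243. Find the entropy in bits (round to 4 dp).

H = −Σ pᵢ log₂ pᵢ.
−0.123·log₂(0.123) = 0.3719
−0.128·log₂(0.128) = 0.3796
−0.506·log₂(0.506) = 0.4973
−0.243·log₂(0.243) = 0.4960
Sum ≈ 1.7447 → 1.7447 bits.

1.7447 bits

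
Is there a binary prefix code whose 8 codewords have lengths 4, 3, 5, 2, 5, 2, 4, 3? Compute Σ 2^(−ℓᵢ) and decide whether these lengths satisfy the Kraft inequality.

With common denominator 2^5 = 32: Σ 2^(−ℓᵢ) = 2/32 + 4/32 + 1/32 + 8/32 + 1/32 + 8/32 + 2/32 + 4/32 = 30/32 = 0.9375.
Kraft's inequality requires Σ ≤ 1; here Σ = 0.9375 ≤ 1, so such a prefix code exists.

0.9375; yes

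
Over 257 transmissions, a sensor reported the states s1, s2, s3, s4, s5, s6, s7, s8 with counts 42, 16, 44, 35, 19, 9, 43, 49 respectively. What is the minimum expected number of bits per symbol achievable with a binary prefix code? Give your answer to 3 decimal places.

Probabilities are the counts divided by 257.
Repeatedly combine the two least-probable nodes; the expected code length is the sum of the merged weights.
merge 9/257 + 16/257 → 25/257
merge 19/257 + 25/257 → 44/257
merge 35/257 + 42/257 → 77/257
merge 43/257 + 44/257 → 87/257
merge 44/257 + 49/257 → 93/257
merge 77/257 + 87/257 → 164/257
merge 93/257 + 164/257 → 1
L = 25/257 + 44/257 + 77/257 + 87/257 + 93/257 + 164/257 + 1 = 747/257 ≈ 2.907 bits/symbol.

2.907 bits/symbol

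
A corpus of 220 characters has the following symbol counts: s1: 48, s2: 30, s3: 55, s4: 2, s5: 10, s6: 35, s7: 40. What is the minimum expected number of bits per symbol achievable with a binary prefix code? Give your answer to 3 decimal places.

Probabilities are the counts divided by 220.
Repeatedly combine the two least-probable nodes; the expected code length is the sum of the merged weights.
merge 1/110 + 1/22 → 3/55
merge 3/55 + 3/22 → 21/110
merge 7/44 + 2/11 → 15/44
merge 21/110 + 12/55 → 9/22
merge 1/4 + 15/44 → 13/22
merge 9/22 + 13/22 → 1
L = 3/55 + 21/110 + 15/44 + 9/22 + 13/22 + 1 = 569/220 ≈ 2.586 bits/symbol.

2.586 bits/symbol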